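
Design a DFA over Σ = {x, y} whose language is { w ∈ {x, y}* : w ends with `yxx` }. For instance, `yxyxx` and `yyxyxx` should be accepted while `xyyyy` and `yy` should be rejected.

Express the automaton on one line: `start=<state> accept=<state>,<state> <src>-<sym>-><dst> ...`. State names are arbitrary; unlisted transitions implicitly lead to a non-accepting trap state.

start=s0 accept=s3 s0-x->s0 s0-y->s1 s1-x->s2 s1-y->s1 s2-x->s3 s2-y->s1 s3-x->s0 s3-y->s1

Remember how much of `yxx` the current input suffix matches. State s0 means no match yet; s1 means the last symbol is `y`; s2 means the last 2 symbols are `yx`; s3 means the last 3 symbols are `yxx`. Only s3 accepts. On a mismatch, fall back to the longest proper suffix that is still a prefix of `yxx`.
A 4-state machine:
        x   y  
>  s0   s0  s1 
   s1   s2  s1 
   s2   s3  s1 
 * s3   s0  s1 
(> = start, * = accepting)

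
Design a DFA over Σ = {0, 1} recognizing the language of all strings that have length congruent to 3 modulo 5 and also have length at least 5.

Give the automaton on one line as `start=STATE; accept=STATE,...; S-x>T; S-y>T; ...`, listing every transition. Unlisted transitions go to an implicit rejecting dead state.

Run two small machines in parallel and take their product. The first has 5 states tracking the input length modulo 5; the second has 7 states tracking the input length, saturating at 6. A product state is a pair (one from each), accepting exactly when both do. After merging equivalent states the machine shrinks.
       0  1 
>  A   B  B 
   B   C  C 
   C   D  D 
   D   E  E 
   E   F  F 
   F   G  G 
   G   H  H 
   H   I  I 
 * I   E  E 
(> = start, * = accepting)

start=A; accept=I; A-0>B; A-1>B; B-0>C; B-1>C; C-0>D; C-1>D; D-0>E; D-1>E; E-0>F; E-1>F; F-0>G; F-1>G; G-0>H; G-1>H; H-0>I; H-1>I; I-0>E; I-1>E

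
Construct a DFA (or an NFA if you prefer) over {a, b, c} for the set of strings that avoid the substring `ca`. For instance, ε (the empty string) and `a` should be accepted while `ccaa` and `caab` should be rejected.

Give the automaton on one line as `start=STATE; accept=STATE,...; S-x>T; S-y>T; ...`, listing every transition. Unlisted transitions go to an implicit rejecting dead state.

This is the complement of 'contains `ca`'. Use the same substring-matching states — S0 through S2 holding how much of `ca` has just been matched — but flip the accepting set: everything except the trap S2 accepts.
3 states suffice.
        a   b   c  
>* S0   S0  S0  S1 
 * S1   S2  S0  S1 
   S2   S2  S2  S2 
(> = start, * = accepting)

start=S0; accept=S0,S1; S0-a>S0; S0-b>S0; S0-c>S1; S1-a>S2; S1-b>S0; S1-c>S1; S2-a>S2; S2-b>S2; S2-c>S2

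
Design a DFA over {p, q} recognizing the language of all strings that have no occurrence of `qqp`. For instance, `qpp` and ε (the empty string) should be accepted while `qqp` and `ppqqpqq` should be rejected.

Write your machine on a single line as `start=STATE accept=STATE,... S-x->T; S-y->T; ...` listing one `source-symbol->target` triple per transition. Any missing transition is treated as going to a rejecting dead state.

This is the complement of 'contains `qqp`'. Use the same substring-matching states — S0 through S3 holding how much of `qqp` has just been matched — but flip the accepting set: everything except the trap S3 accepts.
With 4 states:
        p   q  
>* S0   S0  S1 
 * S1   S0  S2 
 * S2   S3  S2 
   S3   S3  S3 
(> = start, * = accepting)

start=S0; accept=S0,S1,S2; S0-p->S0; S0-q->S1; S1-p->S0; S1-q->S2; S2-p->S3; S2-q->S2; S3-p->S3; S3-q->S3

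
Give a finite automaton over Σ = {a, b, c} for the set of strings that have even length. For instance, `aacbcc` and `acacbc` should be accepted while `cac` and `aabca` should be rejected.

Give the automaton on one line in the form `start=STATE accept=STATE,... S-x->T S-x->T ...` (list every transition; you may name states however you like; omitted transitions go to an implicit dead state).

Only the length mod 2 matters, so use a 2-cycle: from any state, every input symbol moves to the next state, wrapping q1 back to q0. Mark q0 accepting.
2 states suffice.
        a   b   c  
>* q0   q1  q1  q1 
   q1   q0  q0  q0 
(> = start, * = accepting)

start=q0 accept=q0 q0-a->q1 q0-b->q1 q0-c->q1 q1-a->q0 q1-b->q0 q1-c->q0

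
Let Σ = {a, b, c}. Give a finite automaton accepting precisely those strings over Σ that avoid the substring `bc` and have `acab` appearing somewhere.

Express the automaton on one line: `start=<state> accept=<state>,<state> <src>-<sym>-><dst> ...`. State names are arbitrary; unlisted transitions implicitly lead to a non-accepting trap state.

Build one automaton per condition and run them in lockstep. The first has 3 states tracking partial matches of the forbidden pattern `bc`; the second has 5 states tracking whether and how much of `acab` has been seen. A product state is a pair (one from each), accepting exactly when both do. Minimizing collapses redundant product states.
An 8-state machine:
        a   b   c  
>  q0   q1  q2  q0 
   q1   q1  q2  q3 
   q2   q1  q2  q4 
   q3   q5  q2  q0 
   q4   q4  q4  q4 
   q5   q1  q6  q3 
 * q6   q7  q6  q4 
 * q7   q7  q6  q7 
(> = start, * = accepting)

start=q0 accept=q6,q7 q0-a->q1 q0-b->q2 q0-c->q0 q1-a->q1 q1-b->q2 q1-c->q3 q2-a->q1 q2-b->q2 q2-c->q4 q3-a->q5 q3-b->q2 q3-c->q0 q4-a->q4 q4-b->q4 q4-c->q4 q5-a->q1 q5-b->q6 q5-c->q3 q6-a->q7 q6-b->q6 q6-c->q4 q7-a->q7 q7-b->q6 q7-c->q7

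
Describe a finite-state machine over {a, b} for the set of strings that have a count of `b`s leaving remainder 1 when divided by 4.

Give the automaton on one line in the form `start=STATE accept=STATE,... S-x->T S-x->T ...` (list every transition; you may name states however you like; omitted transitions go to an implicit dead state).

start=s0 accept=s1 s0-a->s0 s0-b->s1 s1-a->s1 s1-b->s2 s2-a->s2 s2-b->s3 s3-a->s3 s3-b->s0

The only thing that matters is how many `b`s have appeared, reduced mod 4. Use one state per residue: s0 for 0, …, s3 for 3. Reading `b` moves to the next residue; anything else stays put. s1 is accepting.
4 states suffice.
        a   b  
>  s0   s0  s1 
 * s1   s1  s2 
   s2   s2  s3 
   s3   s3  s0 
(> = start, * = accepting)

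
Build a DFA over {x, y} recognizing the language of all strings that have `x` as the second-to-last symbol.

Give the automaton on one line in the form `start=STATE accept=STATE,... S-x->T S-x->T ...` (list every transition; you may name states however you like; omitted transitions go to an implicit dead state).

A DFA must remember the last 2 symbols (since which symbol is second-to-last isn't known until the input ends). Use one state per possible window of the last ≤2 symbols; accept from those whose window starts with `x`.
With 7 states:
        x   y  
>  q0   q1  q2 
   q1   q3  q4 
   q2   q5  q6 
 * q3   q3  q4 
 * q4   q5  q6 
   q5   q3  q4 
   q6   q5  q6 
(> = start, * = accepting)

start=q0 accept=q3,q4 q0-x->q1 q0-y->q2 q1-x->q3 q1-y->q4 q2-x->q5 q2-y->q6 q3-x->q3 q3-y->q4 q4-x->q5 q4-y->q6 q5-x->q3 q5-y->q4 q6-x->q5 q6-y->q6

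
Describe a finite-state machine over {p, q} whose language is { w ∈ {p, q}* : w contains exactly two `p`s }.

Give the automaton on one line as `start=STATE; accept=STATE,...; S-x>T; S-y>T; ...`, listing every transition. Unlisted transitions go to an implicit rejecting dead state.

Only the number of `p`s matters, and only up to 3. Make a chain s0 → s1 → s2 → s3 advanced by each `p` (with s3 absorbing); every other symbol self-loops. The accepting set is {s2}.
A 4-state machine:
        p   q  
>  s0   s1  s0 
   s1   s2  s1 
 * s2   s3  s2 
   s3   s3  s3 
(> = start, * = accepting)

start=s0; accept=s2; s0-p>s1; s0-q>s0; s1-p>s2; s1-q>s1; s2-p>s3; s2-q>s2; s3-p>s3; s3-q>s3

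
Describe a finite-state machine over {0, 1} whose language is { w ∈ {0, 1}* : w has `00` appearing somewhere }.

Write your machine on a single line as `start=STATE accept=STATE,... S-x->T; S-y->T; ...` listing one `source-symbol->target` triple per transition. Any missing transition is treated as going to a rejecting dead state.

Track how much of `00` has been matched so far: state A is no progress, C is the absorbing accept state reached once `00` has occurred. Intermediate states record partial matches; on a mismatch, fall back to the longest reusable overlap.
3 states suffice.
       0  1 
>  A   B  A 
   B   C  A 
 * C   C  C 
(> = start, * = accepting)

start=A; accept=C; A-0->B; A-1->A; B-0->C; B-1->A; C-0->C; C-1->C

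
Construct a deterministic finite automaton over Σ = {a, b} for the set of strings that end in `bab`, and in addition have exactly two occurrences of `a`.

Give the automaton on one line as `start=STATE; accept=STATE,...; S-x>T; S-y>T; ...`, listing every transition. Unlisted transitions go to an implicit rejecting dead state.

Handle the two conditions separately and then intersect. The first has 4 states tracking how much of the suffix `bab` has currently been matched; the second has 4 states tracking the count of `a`s, saturating at 3. A product state is a pair (one from each), accepting exactly when both do. Minimizing collapses redundant product states.
With 6 states:
        a   b  
>  s0   s1  s0 
   s1   s2  s3 
   s2   s2  s2 
   s3   s4  s3 
   s4   s2  s5 
 * s5   s2  s2 
(> = start, * = accepting)

start=s0; accept=s5; s0-a>s1; s0-b>s0; s1-a>s2; s1-b>s3; s2-a>s2; s2-b>s2; s3-a>s4; s3-b>s3; s4-a>s2; s4-b>s5; s5-a>s2; s5-b>s2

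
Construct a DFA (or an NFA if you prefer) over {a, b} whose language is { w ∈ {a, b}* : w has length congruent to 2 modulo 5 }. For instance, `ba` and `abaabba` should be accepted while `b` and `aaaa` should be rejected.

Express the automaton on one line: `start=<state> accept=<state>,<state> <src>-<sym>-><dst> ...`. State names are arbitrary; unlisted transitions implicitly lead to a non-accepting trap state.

start=S0 accept=S2 S0-a->S1 S0-b->S1 S1-a->S2 S1-b->S2 S2-a->S3 S2-b->S3 S3-a->S4 S3-b->S4 S4-a->S0 S4-b->S0

Count input length modulo 5: every symbol advances one step around the cycle S0 → S1 → S2 → S3 → S4 → S0. Accept at S2.
A 5-state machine:
        a   b  
>  S0   S1  S1 
   S1   S2  S2 
 * S2   S3  S3 
   S3   S4  S4 
   S4   S0  S0 
(> = start, * = accepting)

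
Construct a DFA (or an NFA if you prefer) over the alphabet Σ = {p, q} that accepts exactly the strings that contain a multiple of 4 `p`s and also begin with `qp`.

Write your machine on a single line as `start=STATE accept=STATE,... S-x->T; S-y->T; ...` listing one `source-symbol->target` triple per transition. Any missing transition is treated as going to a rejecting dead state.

start=s0; accept=s6; s0-p->s1; s0-q->s2; s1-p->s1; s1-q->s1; s2-p->s3; s2-q->s1; s3-p->s4; s3-q->s3; s4-p->s5; s4-q->s4; s5-p->s6; s5-q->s5; s6-p->s3; s6-q->s6

Run two small machines in parallel and take their product. The first has 4 states tracking the count of `p`s modulo 4; the second has 4 states tracking whether the input so far still matches the prefix `qp`. A product state is a pair (one from each), accepting exactly when both do. Minimizing collapses redundant product states.
7 states suffice.
        p   q  
>  s0   s1  s2 
   s1   s1  s1 
   s2   s3  s1 
   s3   s4  s3 
   s4   s5  s4 
   s5   s6  s5 
 * s6   s3  s6 
(> = start, * = accepting)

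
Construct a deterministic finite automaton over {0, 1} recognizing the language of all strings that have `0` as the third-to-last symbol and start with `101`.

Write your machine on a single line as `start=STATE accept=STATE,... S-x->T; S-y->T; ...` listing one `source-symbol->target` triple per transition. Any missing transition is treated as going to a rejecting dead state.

start=q0; accept=q16,q17,q21,q22; q0-0->q1; q0-1->q2; q1-0->q3; q1-1->q4; q2-0->q5; q2-1->q6; q3-0->q7; q3-1->q8; q4-0->q9; q4-1->q10; q5-0->q11; q5-1->q12; q6-0->q13; q6-1->q14; q7-0->q7; q7-1->q8; q8-0->q9; q8-1->q10; q9-0->q11; q9-1->q15; q10-0->q13; q10-1->q14; q11-0->q7; q11-1->q8; q12-0->q16; q12-1->q17; q13-0->q11; q13-1->q15; q14-0->q13; q14-1->q14; q15-0->q9; q15-1->q10; q16-0->q18; q16-1->q12; q17-0->q19; q17-1->q20; q18-0->q21; q18-1->q22; q19-0->q18; q19-1->q12; q20-0->q19; q20-1->q20; q21-0->q21; q21-1->q22; q22-0->q16; q22-1->q17

Handle the two conditions separately and then intersect. One (15 states) tracks the last 3 symbols read; the other (5 states) tracks whether the input so far still matches the prefix `101`. Each combined state is a pair, one component from each; accept when both components accept.
A 23-state machine:
          0    1  
>  q0     q1   q2 
   q1     q3   q4 
   q2     q5   q6 
   q3     q7   q8 
   q4     q9  q10 
   q5    q11  q12 
   q6    q13  q14 
   q7     q7   q8 
   q8     q9  q10 
   q9    q11  q15 
   q10   q13  q14 
   q11    q7   q8 
   q12   q16  q17 
   q13   q11  q15 
   q14   q13  q14 
   q15    q9  q10 
 * q16   q18  q12 
 * q17   q19  q20 
   q18   q21  q22 
   q19   q18  q12 
   q20   q19  q20 
 * q21   q21  q22 
 * q22   q16  q17 
(> = start, * = accepting)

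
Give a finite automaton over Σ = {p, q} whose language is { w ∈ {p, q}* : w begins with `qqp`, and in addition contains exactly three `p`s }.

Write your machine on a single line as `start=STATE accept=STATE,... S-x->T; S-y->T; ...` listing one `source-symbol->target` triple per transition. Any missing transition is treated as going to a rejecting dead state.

start=A; accept=G; A-p->B; A-q->C; B-p->B; B-q->B; C-p->B; C-q->D; D-p->E; D-q->B; E-p->F; E-q->E; F-p->G; F-q->F; G-p->B; G-q->G

Run two small machines in parallel and take their product. One (5 states) tracks whether the input so far still matches the prefix `qqp`; the other (5 states) tracks the count of `p`s, saturating at 4. Each combined state is a pair, one component from each; accept when both components accept. After merging equivalent states the machine shrinks.
7 states suffice.
       p  q 
>  A   B  C 
   B   B  B 
   C   B  D 
   D   E  B 
   E   F  E 
   F   G  F 
 * G   B  G 
(> = start, * = accepting)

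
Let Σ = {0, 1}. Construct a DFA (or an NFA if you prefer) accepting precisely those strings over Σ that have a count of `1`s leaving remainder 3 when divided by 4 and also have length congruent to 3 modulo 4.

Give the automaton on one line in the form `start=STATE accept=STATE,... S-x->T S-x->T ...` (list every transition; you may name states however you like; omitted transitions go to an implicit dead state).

Run two small machines in parallel and take their product. One (4 states) tracks the count of `1`s modulo 4; the other (4 states) tracks the input length modulo 4. Each combined state is a pair, one component from each; accept when both components accept.
With 16 states:
          0    1  
>  s0     s1   s2 
   s1     s3   s4 
   s2     s4   s5 
   s3     s6   s7 
   s4     s7   s8 
   s5     s8   s9 
   s6     s0  s10 
   s7    s10  s11 
   s8    s11  s12 
 * s9    s12   s0 
   s10    s2  s13 
   s11   s13  s14 
   s12   s14   s1 
   s13    s5  s15 
   s14   s15   s3 
   s15    s9   s6 
(> = start, * = accepting)

start=s0 accept=s9 s0-0->s1 s0-1->s2 s1-0->s3 s1-1->s4 s2-0->s4 s2-1->s5 s3-0->s6 s3-1->s7 s4-0->s7 s4-1->s8 s5-0->s8 s5-1->s9 s6-0->s0 s6-1->s10 s7-0->s10 s7-1->s11 s8-0->s11 s8-1->s12 s9-0->s12 s9-1->s0 s10-0->s2 s10-1->s13 s11-0->s13 s11-1->s14 s12-0->s14 s12-1->s1 s13-0->s5 s13-1->s15 s14-0->s15 s14-1->s3 s15-0->s9 s15-1->s6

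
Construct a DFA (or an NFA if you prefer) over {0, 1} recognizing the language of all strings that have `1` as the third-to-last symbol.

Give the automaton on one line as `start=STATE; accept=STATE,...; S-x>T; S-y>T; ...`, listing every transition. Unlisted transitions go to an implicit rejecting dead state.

start=A; accept=L,M,N,O; A-0>B; A-1>C; B-0>D; B-1>E; C-0>F; C-1>G; D-0>H; D-1>I; E-0>J; E-1>K; F-0>L; F-1>M; G-0>N; G-1>O; H-0>H; H-1>I; I-0>J; I-1>K; J-0>L; J-1>M; K-0>N; K-1>O; L-0>H; L-1>I; M-0>J; M-1>K; N-0>L; N-1>M; O-0>N; O-1>O

A DFA must remember the last 3 symbols (since which symbol is third-to-last isn't known until the input ends). Use one state per possible window of the last ≤3 symbols; accept from those whose window starts with `1`.
       0  1 
>  A   B  C 
   B   D  E 
   C   F  G 
   D   H  I 
   E   J  K 
   F   L  M 
   G   N  O 
   H   H  I 
   I   J  K 
   J   L  M 
   K   N  O 
 * L   H  I 
 * M   J  K 
 * N   L  M 
 * O   N  O 
(> = start, * = accepting)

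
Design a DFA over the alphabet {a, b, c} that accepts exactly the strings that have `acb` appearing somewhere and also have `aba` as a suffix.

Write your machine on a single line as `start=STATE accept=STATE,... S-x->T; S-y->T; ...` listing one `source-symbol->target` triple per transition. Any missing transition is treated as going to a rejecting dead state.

Build one automaton per condition and run them in lockstep. The first has 4 states tracking whether and how much of `acb` has been seen; the second has 4 states tracking how much of the suffix `aba` has currently been matched. A product state is a pair (one from each), accepting exactly when both do. After merging equivalent states the machine shrinks.
        a   b   c  
>  q0   q1  q0  q0 
   q1   q1  q0  q2 
   q2   q1  q3  q0 
   q3   q4  q3  q3 
   q4   q4  q5  q3 
   q5   q6  q3  q3 
 * q6   q4  q5  q3 
(> = start, * = accepting)

start=q0; accept=q6; q0-a->q1; q0-b->q0; q0-c->q0; q1-a->q1; q1-b->q0; q1-c->q2; q2-a->q1; q2-b->q3; q2-c->q0; q3-a->q4; q3-b->q3; q3-c->q3; q4-a->q4; q4-b->q5; q4-c->q3; q5-a->q6; q5-b->q3; q5-c->q3; q6-a->q4; q6-b->q5; q6-c->q3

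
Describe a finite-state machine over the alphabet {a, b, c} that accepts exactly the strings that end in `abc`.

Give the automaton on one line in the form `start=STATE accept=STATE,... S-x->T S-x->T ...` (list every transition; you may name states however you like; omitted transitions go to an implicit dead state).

Remember how much of `abc` the current input suffix matches. State S0 means no match yet; S1 means the last symbol is `a`; S2 means the last 2 symbols are `ab`; S3 means the last 3 symbols are `abc`. Only S3 accepts. On a mismatch, fall back to the longest proper suffix that is still a prefix of `abc`.
With 4 states:
        a   b   c  
>  S0   S1  S0  S0 
   S1   S1  S2  S0 
   S2   S1  S0  S3 
 * S3   S1  S0  S0 
(> = start, * = accepting)

start=S0 accept=S3 S0-a->S1 S0-b->S0 S0-c->S0 S1-a->S1 S1-b->S2 S1-c->S0 S2-a->S1 S2-b->S0 S2-c->S3 S3-a->S1 S3-b->S0 S3-c->S0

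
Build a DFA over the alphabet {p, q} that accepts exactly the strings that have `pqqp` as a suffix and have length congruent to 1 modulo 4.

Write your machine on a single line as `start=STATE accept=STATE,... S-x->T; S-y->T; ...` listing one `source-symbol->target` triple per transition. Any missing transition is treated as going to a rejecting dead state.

start=s0; accept=s16; s0-p->s1; s0-q->s2; s1-p->s3; s1-q->s4; s2-p->s3; s2-q->s5; s3-p->s6; s3-q->s7; s4-p->s6; s4-q->s8; s5-p->s6; s5-q->s9; s6-p->s10; s6-q->s11; s7-p->s10; s7-q->s12; s8-p->s13; s8-q->s0; s9-p->s10; s9-q->s0; s10-p->s1; s10-q->s14; s11-p->s1; s11-q->s15; s12-p->s16; s12-q->s2; s13-p->s1; s13-q->s14; s14-p->s3; s14-q->s17; s15-p->s18; s15-q->s5; s16-p->s3; s16-q->s4; s17-p->s19; s17-q->s9; s18-p->s6; s18-q->s7; s19-p->s10; s19-q->s11

Build one automaton per condition and run them in lockstep. The first has 5 states tracking how much of the suffix `pqqp` has currently been matched; the second has 4 states tracking the input length modulo 4. A product state is a pair (one from each), accepting exactly when both do.
20 states suffice.
          p    q  
>  s0     s1   s2 
   s1     s3   s4 
   s2     s3   s5 
   s3     s6   s7 
   s4     s6   s8 
   s5     s6   s9 
   s6    s10  s11 
   s7    s10  s12 
   s8    s13   s0 
   s9    s10   s0 
   s10    s1  s14 
   s11    s1  s15 
   s12   s16   s2 
   s13    s1  s14 
   s14    s3  s17 
   s15   s18   s5 
 * s16    s3   s4 
   s17   s19   s9 
   s18    s6   s7 
   s19   s10  s11 
(> = start, * = accepting)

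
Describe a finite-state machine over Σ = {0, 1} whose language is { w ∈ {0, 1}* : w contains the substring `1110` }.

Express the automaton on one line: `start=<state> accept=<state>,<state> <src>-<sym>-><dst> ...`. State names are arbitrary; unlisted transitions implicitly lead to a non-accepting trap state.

States S0..S3 record the length of the longest prefix of `1110` that matches the current input suffix. Reaching S4 means `1110` has been seen, and we stay there forever. Accept from S4.
5 states suffice.
        0   1  
>  S0   S0  S1 
   S1   S0  S2 
   S2   S0  S3 
   S3   S4  S3 
 * S4   S4  S4 
(> = start, * = accepting)

start=S0 accept=S4 S0-0->S0 S0-1->S1 S1-0->S0 S1-1->S2 S2-0->S0 S2-1->S3 S3-0->S4 S3-1->S3 S4-0->S4 S4-1->S4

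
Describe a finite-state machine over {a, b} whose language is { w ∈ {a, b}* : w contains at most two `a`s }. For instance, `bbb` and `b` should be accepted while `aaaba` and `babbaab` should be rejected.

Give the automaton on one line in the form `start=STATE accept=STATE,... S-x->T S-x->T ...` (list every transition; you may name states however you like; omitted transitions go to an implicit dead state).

Count `a`s, saturating at 3: states q0 through q2 mean 0 through 2 `a`s seen; q3 means more than 2. Each `a` increments (capped at q3); other symbols loop. Accept from {q0, q1, q2}.
        a   b  
>* q0   q1  q0 
 * q1   q2  q1 
 * q2   q3  q2 
   q3   q3  q3 
(> = start, * = accepting)

start=q0 accept=q0,q1,q2 q0-a->q1 q0-b->q0 q1-a->q2 q1-b->q1 q2-a->q3 q2-b->q2 q3-a->q3 q3-b->q3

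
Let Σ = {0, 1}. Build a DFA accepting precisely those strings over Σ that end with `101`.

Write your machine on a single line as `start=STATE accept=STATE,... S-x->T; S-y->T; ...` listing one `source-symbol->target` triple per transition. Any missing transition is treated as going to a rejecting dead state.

start=A; accept=D; A-0->A; A-1->B; B-0->C; B-1->B; C-0->A; C-1->D; D-0->C; D-1->B

Remember how much of `101` the current input suffix matches. State A means no match yet; B means the last symbol is `1`; C means the last 2 symbols are `10`; D means the last 3 symbols are `101`. Only D accepts. On a mismatch, fall back to the longest proper suffix that is still a prefix of `101`.
       0  1 
>  A   A  B 
   B   C  B 
   C   A  D 
 * D   C  B 
(> = start, * = accepting)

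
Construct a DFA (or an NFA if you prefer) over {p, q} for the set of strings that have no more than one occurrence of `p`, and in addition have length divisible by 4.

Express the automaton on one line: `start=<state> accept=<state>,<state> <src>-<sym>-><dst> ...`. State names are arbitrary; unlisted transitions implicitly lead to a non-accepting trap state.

start=s0 accept=s0,s8 s0-p->s1 s0-q->s2 s1-p->s3 s1-q->s4 s2-p->s4 s2-q->s5 s3-p->s3 s3-q->s3 s4-p->s3 s4-q->s6 s5-p->s6 s5-q->s7 s6-p->s3 s6-q->s8 s7-p->s8 s7-q->s0 s8-p->s3 s8-q->s1

Build one automaton per condition and run them in lockstep. One (3 states) tracks the count of `p`s, saturating at 2; the other (4 states) tracks the input length modulo 4. Each combined state is a pair, one component from each; accept when both components accept. After merging equivalent states the machine shrinks.
A 9-state machine:
        p   q  
>* s0   s1  s2 
   s1   s3  s4 
   s2   s4  s5 
   s3   s3  s3 
   s4   s3  s6 
   s5   s6  s7 
   s6   s3  s8 
   s7   s8  s0 
 * s8   s3  s1 
(> = start, * = accepting)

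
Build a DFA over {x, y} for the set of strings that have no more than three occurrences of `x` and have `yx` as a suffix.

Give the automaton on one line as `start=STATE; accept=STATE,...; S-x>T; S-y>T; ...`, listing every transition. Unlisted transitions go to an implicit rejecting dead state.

start=q0; accept=q5,q8,q9; q0-x>q1; q0-y>q2; q1-x>q3; q1-y>q4; q2-x>q5; q2-y>q2; q3-x>q6; q3-y>q7; q4-x>q8; q4-y>q4; q5-x>q3; q5-y>q4; q6-x>q6; q6-y>q6; q7-x>q9; q7-y>q7; q8-x>q6; q8-y>q7; q9-x>q6; q9-y>q6

Handle the two conditions separately and then intersect. The first has 5 states tracking the count of `x`s, saturating at 4; the second has 3 states tracking how much of the suffix `yx` has currently been matched. A product state is a pair (one from each), accepting exactly when both do. Minimizing collapses redundant product states.
A 10-state machine:
        x   y  
>  q0   q1  q2 
   q1   q3  q4 
   q2   q5  q2 
   q3   q6  q7 
   q4   q8  q4 
 * q5   q3  q4 
   q6   q6  q6 
   q7   q9  q7 
 * q8   q6  q7 
 * q9   q6  q6 
(> = start, * = accepting)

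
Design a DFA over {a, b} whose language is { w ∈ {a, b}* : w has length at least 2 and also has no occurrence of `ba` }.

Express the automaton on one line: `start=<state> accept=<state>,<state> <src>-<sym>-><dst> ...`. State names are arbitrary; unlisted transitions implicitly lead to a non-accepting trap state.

start=S0 accept=S3,S4 S0-a->S1 S0-b->S2 S1-a->S3 S1-b->S4 S2-a->S5 S2-b->S4 S3-a->S3 S3-b->S4 S4-a->S5 S4-b->S4 S5-a->S5 S5-b->S5

Build one automaton per condition and run them in lockstep. One (4 states) tracks the input length, saturating at 3; the other (3 states) tracks partial matches of the forbidden pattern `ba`. Each combined state is a pair, one component from each; accept when both components accept. After merging equivalent states the machine shrinks.
With 6 states:
        a   b  
>  S0   S1  S2 
   S1   S3  S4 
   S2   S5  S4 
 * S3   S3  S4 
 * S4   S5  S4 
   S5   S5  S5 
(> = start, * = accepting)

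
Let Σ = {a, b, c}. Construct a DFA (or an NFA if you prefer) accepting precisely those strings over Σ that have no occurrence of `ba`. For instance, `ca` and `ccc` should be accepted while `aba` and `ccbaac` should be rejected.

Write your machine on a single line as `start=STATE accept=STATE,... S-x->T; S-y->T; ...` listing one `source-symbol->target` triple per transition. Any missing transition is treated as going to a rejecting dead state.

start=s0; accept=s0,s1; s0-a->s0; s0-b->s1; s0-c->s0; s1-a->s2; s1-b->s1; s1-c->s0; s2-a->s2; s2-b->s2; s2-c->s2

This is the complement of 'contains `ba`'. Use the same substring-matching states — s0 through s2 holding how much of `ba` has just been matched — but flip the accepting set: everything except the trap s2 accepts.
        a   b   c  
>* s0   s0  s1  s0 
 * s1   s2  s1  s0 
   s2   s2  s2  s2 
(> = start, * = accepting)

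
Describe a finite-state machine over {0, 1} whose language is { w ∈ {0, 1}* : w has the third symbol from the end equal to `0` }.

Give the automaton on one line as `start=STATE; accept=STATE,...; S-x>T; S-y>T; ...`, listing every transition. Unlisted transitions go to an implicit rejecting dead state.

A DFA must remember the last 3 symbols (since which symbol is third-to-last isn't known until the input ends). Use one state per possible window of the last ≤3 symbols; accept from those whose window starts with `0`.
15 states suffice.
          0    1  
>  q0     q1   q2 
   q1     q3   q4 
   q2     q5   q6 
   q3     q7   q8 
   q4     q9  q10 
   q5    q11  q12 
   q6    q13  q14 
 * q7     q7   q8 
 * q8     q9  q10 
 * q9    q11  q12 
 * q10   q13  q14 
   q11    q7   q8 
   q12    q9  q10 
   q13   q11  q12 
   q14   q13  q14 
(> = start, * = accepting)

start=q0; accept=q7,q8,q9,q10; q0-0>q1; q0-1>q2; q1-0>q3; q1-1>q4; q2-0>q5; q2-1>q6; q3-0>q7; q3-1>q8; q4-0>q9; q4-1>q10; q5-0>q11; q5-1>q12; q6-0>q13; q6-1>q14; q7-0>q7; q7-1>q8; q8-0>q9; q8-1>q10; q9-0>q11; q9-1>q12; q10-0>q13; q10-1>q14; q11-0>q7; q11-1>q8; q12-0>q9; q12-1>q10; q13-0>q11; q13-1>q12; q14-0>q13; q14-1>q14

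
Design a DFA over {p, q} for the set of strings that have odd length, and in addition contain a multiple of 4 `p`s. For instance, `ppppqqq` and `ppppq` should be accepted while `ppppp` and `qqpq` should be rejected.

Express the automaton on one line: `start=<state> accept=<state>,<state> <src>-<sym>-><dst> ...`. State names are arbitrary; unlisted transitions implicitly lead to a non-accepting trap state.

Run two small machines in parallel and take their product. The first has 2 states tracking the input length modulo 2; the second has 4 states tracking the count of `p`s modulo 4. A product state is a pair (one from each), accepting exactly when both do.
       p  q 
>  A   B  C 
   B   D  E 
 * C   E  A 
   D   F  G 
   E   G  B 
   F   A  H 
   G   H  D 
   H   C  F 
(> = start, * = accepting)

start=A accept=C A-p->B A-q->C B-p->D B-q->E C-p->E C-q->A D-p->F D-q->G E-p->G E-q->B F-p->A F-q->H G-p->H G-q->D H-p->C H-q->F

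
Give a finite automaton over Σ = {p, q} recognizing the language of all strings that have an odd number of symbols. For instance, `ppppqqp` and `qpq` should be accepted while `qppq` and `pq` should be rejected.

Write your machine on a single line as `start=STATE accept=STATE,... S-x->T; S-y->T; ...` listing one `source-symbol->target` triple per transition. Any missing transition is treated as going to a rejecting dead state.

start=s0; accept=s1; s0-p->s1; s0-q->s1; s1-p->s0; s1-q->s0

Count input length modulo 2: every symbol advances one step around the cycle s0 → s1 → s0. Accept at s1.
With 2 states:
        p   q  
>  s0   s1  s1 
 * s1   s0  s0 
(> = start, * = accepting)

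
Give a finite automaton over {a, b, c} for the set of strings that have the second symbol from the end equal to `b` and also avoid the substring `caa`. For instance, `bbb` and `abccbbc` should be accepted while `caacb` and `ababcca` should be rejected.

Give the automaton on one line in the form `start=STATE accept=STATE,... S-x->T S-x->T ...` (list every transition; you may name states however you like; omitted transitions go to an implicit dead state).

start=q0 accept=q7,q8,q9 q0-a->q1 q0-b->q2 q0-c->q3 q1-a->q4 q1-b->q5 q1-c->q6 q2-a->q7 q2-b->q8 q2-c->q9 q3-a->q10 q3-b->q11 q3-c->q12 q4-a->q4 q4-b->q5 q4-c->q6 q5-a->q7 q5-b->q8 q5-c->q9 q6-a->q10 q6-b->q11 q6-c->q12 q7-a->q4 q7-b->q5 q7-c->q6 q8-a->q7 q8-b->q8 q8-c->q9 q9-a->q10 q9-b->q11 q9-c->q12 q10-a->q13 q10-b->q5 q10-c->q6 q11-a->q7 q11-b->q8 q11-c->q9 q12-a->q10 q12-b->q11 q12-c->q12 q13-a->q13 q13-b->q14 q13-c->q15 q14-a->q16 q14-b->q17 q14-c->q18 q15-a->q19 q15-b->q20 q15-c->q21 q16-a->q13 q16-b->q14 q16-c->q15 q17-a->q16 q17-b->q17 q17-c->q18 q18-a->q19 q18-b->q20 q18-c->q21 q19-a->q13 q19-b->q14 q19-c->q15 q20-a->q16 q20-b->q17 q20-c->q18 q21-a->q19 q21-b->q20 q21-c->q21

Handle the two conditions separately and then intersect. The first has 13 states tracking the last 2 symbols read; the second has 4 states tracking partial matches of the forbidden pattern `caa`. A product state is a pair (one from each), accepting exactly when both do.
          a    b    c  
>  q0     q1   q2   q3 
   q1     q4   q5   q6 
   q2     q7   q8   q9 
   q3    q10  q11  q12 
   q4     q4   q5   q6 
   q5     q7   q8   q9 
   q6    q10  q11  q12 
 * q7     q4   q5   q6 
 * q8     q7   q8   q9 
 * q9    q10  q11  q12 
   q10   q13   q5   q6 
   q11    q7   q8   q9 
   q12   q10  q11  q12 
   q13   q13  q14  q15 
   q14   q16  q17  q18 
   q15   q19  q20  q21 
   q16   q13  q14  q15 
   q17   q16  q17  q18 
   q18   q19  q20  q21 
   q19   q13  q14  q15 
   q20   q16  q17  q18 
   q21   q19  q20  q21 
(> = start, * = accepting)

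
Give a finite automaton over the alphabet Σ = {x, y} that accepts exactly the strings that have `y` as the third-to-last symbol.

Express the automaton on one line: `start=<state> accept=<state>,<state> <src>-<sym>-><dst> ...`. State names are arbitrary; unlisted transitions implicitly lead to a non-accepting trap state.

Because acceptance depends on a position counted from the end, the machine has to buffer the most recent 3 symbols. Make each state the string of the last up-to-3 symbols read; on input `x` shift the window left and append `x`. Accept when the buffered window has length 3 and begins with `y`.
          x    y  
>  q0     q1   q2 
   q1     q3   q4 
   q2     q5   q6 
   q3     q7   q8 
   q4     q9  q10 
   q5    q11  q12 
   q6    q13  q14 
   q7     q7   q8 
   q8     q9  q10 
   q9    q11  q12 
   q10   q13  q14 
 * q11    q7   q8 
 * q12    q9  q10 
 * q13   q11  q12 
 * q14   q13  q14 
(> = start, * = accepting)

start=q0 accept=q11,q12,q13,q14 q0-x->q1 q0-y->q2 q1-x->q3 q1-y->q4 q2-x->q5 q2-y->q6 q3-x->q7 q3-y->q8 q4-x->q9 q4-y->q10 q5-x->q11 q5-y->q12 q6-x->q13 q6-y->q14 q7-x->q7 q7-y->q8 q8-x->q9 q8-y->q10 q9-x->q11 q9-y->q12 q10-x->q13 q10-y->q14 q11-x->q7 q11-y->q8 q12-x->q9 q12-y->q10 q13-x->q11 q13-y->q12 q14-x->q13 q14-y->q14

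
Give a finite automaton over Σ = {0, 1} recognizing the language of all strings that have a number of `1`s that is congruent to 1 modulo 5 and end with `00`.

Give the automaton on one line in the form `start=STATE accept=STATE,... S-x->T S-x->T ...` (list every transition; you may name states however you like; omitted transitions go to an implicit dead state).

start=q0 accept=q6 q0-0->q1 q0-1->q2 q1-0->q3 q1-1->q2 q2-0->q4 q2-1->q5 q3-0->q3 q3-1->q2 q4-0->q6 q4-1->q5 q5-0->q7 q5-1->q8 q6-0->q6 q6-1->q5 q7-0->q9 q7-1->q8 q8-0->q10 q8-1->q11 q9-0->q9 q9-1->q8 q10-0->q12 q10-1->q11 q11-0->q13 q11-1->q0 q12-0->q12 q12-1->q11 q13-0->q14 q13-1->q0 q14-0->q14 q14-1->q0

Run two small machines in parallel and take their product. The first has 5 states tracking the count of `1`s modulo 5; the second has 3 states tracking how much of the suffix `00` has currently been matched. A product state is a pair (one from each), accepting exactly when both do.
15 states suffice.
          0    1  
>  q0     q1   q2 
   q1     q3   q2 
   q2     q4   q5 
   q3     q3   q2 
   q4     q6   q5 
   q5     q7   q8 
 * q6     q6   q5 
   q7     q9   q8 
   q8    q10  q11 
   q9     q9   q8 
   q10   q12  q11 
   q11   q13   q0 
   q12   q12  q11 
   q13   q14   q0 
   q14   q14   q0 
(> = start, * = accepting)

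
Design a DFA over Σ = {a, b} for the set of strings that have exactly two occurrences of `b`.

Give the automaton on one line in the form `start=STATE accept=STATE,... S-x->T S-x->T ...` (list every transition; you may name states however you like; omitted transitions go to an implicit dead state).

Count `b`s, saturating at 3: states s0 through s2 mean 0 through 2 `b`s seen; s3 means more than 2. Each `b` increments (capped at s3); other symbols loop. Accept from {s2}.
With 4 states:
        a   b  
>  s0   s0  s1 
   s1   s1  s2 
 * s2   s2  s3 
   s3   s3  s3 
(> = start, * = accepting)

start=s0 accept=s2 s0-a->s0 s0-b->s1 s1-a->s1 s1-b->s2 s2-a->s2 s2-b->s3 s3-a->s3 s3-b->s3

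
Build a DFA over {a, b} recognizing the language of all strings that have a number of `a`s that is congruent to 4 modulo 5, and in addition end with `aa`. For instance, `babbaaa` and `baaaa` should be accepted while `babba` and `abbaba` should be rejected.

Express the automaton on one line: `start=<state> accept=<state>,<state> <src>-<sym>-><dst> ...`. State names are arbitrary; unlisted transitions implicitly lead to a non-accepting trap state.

Build one automaton per condition and run them in lockstep. One (5 states) tracks the count of `a`s modulo 5; the other (3 states) tracks how much of the suffix `aa` has currently been matched. Each combined state is a pair, one component from each; accept when both components accept.
          a    b  
>  q0     q1   q0 
   q1     q2   q3 
   q2     q4   q5 
   q3     q6   q3 
   q4     q7   q8 
   q5     q9   q5 
   q6     q4   q5 
 * q7    q10  q11 
   q8    q12   q8 
   q9     q7   q8 
   q10   q13   q0 
   q11   q14  q11 
   q12   q10  q11 
   q13    q2   q3 
   q14   q13   q0 
(> = start, * = accepting)

start=q0 accept=q7 q0-a->q1 q0-b->q0 q1-a->q2 q1-b->q3 q2-a->q4 q2-b->q5 q3-a->q6 q3-b->q3 q4-a->q7 q4-b->q8 q5-a->q9 q5-b->q5 q6-a->q4 q6-b->q5 q7-a->q10 q7-b->q11 q8-a->q12 q8-b->q8 q9-a->q7 q9-b->q8 q10-a->q13 q10-b->q0 q11-a->q14 q11-b->q11 q12-a->q10 q12-b->q11 q13-a->q2 q13-b->q3 q14-a->q13 q14-b->q0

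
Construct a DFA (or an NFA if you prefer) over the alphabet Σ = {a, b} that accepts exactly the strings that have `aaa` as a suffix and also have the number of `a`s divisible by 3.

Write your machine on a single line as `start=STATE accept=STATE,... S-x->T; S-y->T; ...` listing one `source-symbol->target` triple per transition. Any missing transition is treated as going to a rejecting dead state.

Run two small machines in parallel and take their product. One (4 states) tracks how much of the suffix `aaa` has currently been matched; the other (3 states) tracks the count of `a`s modulo 3. Each combined state is a pair, one component from each; accept when both components accept.
A 12-state machine:
          a    b  
>  S0     S1   S0 
   S1     S2   S3 
   S2     S4   S5 
   S3     S6   S3 
 * S4     S7   S0 
   S5     S8   S5 
   S6     S9   S5 
   S7    S10   S3 
   S8    S11   S0 
   S9     S7   S0 
   S10    S4   S5 
   S11   S10   S3 
(> = start, * = accepting)

start=S0; accept=S4; S0-a->S1; S0-b->S0; S1-a->S2; S1-b->S3; S2-a->S4; S2-b->S5; S3-a->S6; S3-b->S3; S4-a->S7; S4-b->S0; S5-a->S8; S5-b->S5; S6-a->S9; S6-b->S5; S7-a->S10; S7-b->S3; S8-a->S11; S8-b->S0; S9-a->S7; S9-b->S0; S10-a->S4; S10-b->S5; S11-a->S10; S11-b->S3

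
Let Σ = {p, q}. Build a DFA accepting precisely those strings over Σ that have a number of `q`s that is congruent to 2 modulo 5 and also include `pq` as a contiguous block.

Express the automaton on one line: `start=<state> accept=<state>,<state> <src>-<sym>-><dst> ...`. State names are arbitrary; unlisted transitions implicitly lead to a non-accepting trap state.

Build one automaton per condition and run them in lockstep. One (5 states) tracks the count of `q`s modulo 5; the other (3 states) tracks whether and how much of `pq` has been seen. Each combined state is a pair, one component from each; accept when both components accept. After merging equivalent states the machine shrinks.
An 11-state machine:
          p    q  
>  S0     S1   S2 
   S1     S1   S3 
   S2     S3   S4 
   S3     S3   S5 
   S4     S6   S7 
 * S5     S5   S8 
   S6     S6   S8 
   S7     S8   S9 
   S8     S8  S10 
   S9    S10   S0 
   S10   S10   S1 
(> = start, * = accepting)

start=S0 accept=S5 S0-p->S1 S0-q->S2 S1-p->S1 S1-q->S3 S2-p->S3 S2-q->S4 S3-p->S3 S3-q->S5 S4-p->S6 S4-q->S7 S5-p->S5 S5-q->S8 S6-p->S6 S6-q->S8 S7-p->S8 S7-q->S9 S8-p->S8 S8-q->S10 S9-p->S10 S9-q->S0 S10-p->S10 S10-q->S1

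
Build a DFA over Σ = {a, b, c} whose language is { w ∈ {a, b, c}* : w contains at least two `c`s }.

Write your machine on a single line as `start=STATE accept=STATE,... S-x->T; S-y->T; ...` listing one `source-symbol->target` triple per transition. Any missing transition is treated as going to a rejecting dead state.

Count `c`s, saturating at 3: states s0 through s2 mean 0 through 2 `c`s seen; s3 means more than 2. Each `c` increments (capped at s3); other symbols loop. Accept from {s2, s3}.
4 states suffice.
        a   b   c  
>  s0   s0  s0  s1 
   s1   s1  s1  s2 
 * s2   s2  s2  s3 
 * s3   s3  s3  s3 
(> = start, * = accepting)

start=s0; accept=s2,s3; s0-a->s0; s0-b->s0; s0-c->s1; s1-a->s1; s1-b->s1; s1-c->s2; s2-a->s2; s2-b->s2; s2-c->s3; s3-a->s3; s3-b->s3; s3-c->s3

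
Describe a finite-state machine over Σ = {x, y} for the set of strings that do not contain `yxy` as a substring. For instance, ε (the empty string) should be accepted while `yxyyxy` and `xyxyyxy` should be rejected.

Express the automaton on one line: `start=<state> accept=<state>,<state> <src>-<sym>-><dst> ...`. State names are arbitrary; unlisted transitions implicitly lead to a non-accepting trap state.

Track partial matches of the forbidden pattern `yxy`. State q3 is a dead state reached once `yxy` has occurred; every other state accepts. q0 means no part of `yxy` is currently matched.
With 4 states:
        x   y  
>* q0   q0  q1 
 * q1   q2  q1 
 * q2   q0  q3 
   q3   q3  q3 
(> = start, * = accepting)

start=q0 accept=q0,q1,q2 q0-x->q0 q0-y->q1 q1-x->q2 q1-y->q1 q2-x->q0 q2-y->q3 q3-x->q3 q3-y->q3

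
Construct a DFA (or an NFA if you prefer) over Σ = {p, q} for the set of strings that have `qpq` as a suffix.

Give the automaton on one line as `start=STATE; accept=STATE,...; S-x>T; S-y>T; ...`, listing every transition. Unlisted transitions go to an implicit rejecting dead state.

start=s0; accept=s3; s0-p>s0; s0-q>s1; s1-p>s2; s1-q>s1; s2-p>s0; s2-q>s3; s3-p>s2; s3-q>s1

Remember how much of `qpq` the current input suffix matches. State s0 means no match yet; s1 means the last symbol is `q`; s2 means the last 2 symbols are `qp`; s3 means the last 3 symbols are `qpq`. Only s3 accepts. On a mismatch, fall back to the longest proper suffix that is still a prefix of `qpq`.
        p   q  
>  s0   s0  s1 
   s1   s2  s1 
   s2   s0  s3 
 * s3   s2  s1 
(> = start, * = accepting)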